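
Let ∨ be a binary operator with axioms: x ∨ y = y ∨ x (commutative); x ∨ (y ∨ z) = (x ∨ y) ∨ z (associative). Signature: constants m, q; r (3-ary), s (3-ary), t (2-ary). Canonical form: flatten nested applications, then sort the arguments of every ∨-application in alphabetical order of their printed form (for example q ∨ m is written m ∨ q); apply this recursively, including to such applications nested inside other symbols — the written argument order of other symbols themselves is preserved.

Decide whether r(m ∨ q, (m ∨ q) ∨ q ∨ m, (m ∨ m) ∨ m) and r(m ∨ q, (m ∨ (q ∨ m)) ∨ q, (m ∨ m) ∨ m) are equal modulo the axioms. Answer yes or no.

Left:  r(m ∨ q, (m ∨ q) ∨ q ∨ m, (m ∨ m) ∨ m)
  Focus inside:  (m ∨ q) ∨ q ∨ m
  Flatten:  m ∨ q ∨ q ∨ m
  Sort arguments:  m ∨ m ∨ q ∨ q
  Reassemble:  r(m ∨ q, m ∨ m ∨ q ∨ q, m ∨ m ∨ m)
Right:  r(m ∨ q, (m ∨ (q ∨ m)) ∨ q, (m ∨ m) ∨ m)
  Descend into:  (m ∨ (q ∨ m)) ∨ q
  Un-nest:  m ∨ q ∨ m ∨ q
  Sort:  m ∨ m ∨ q ∨ q
  Reassemble:  r(m ∨ q, m ∨ m ∨ q ∨ q, m ∨ m ∨ m)

Answer: yes — both canonical forms are r(m ∨ q, m ∨ m ∨ q ∨ q, m ∨ m ∨ m)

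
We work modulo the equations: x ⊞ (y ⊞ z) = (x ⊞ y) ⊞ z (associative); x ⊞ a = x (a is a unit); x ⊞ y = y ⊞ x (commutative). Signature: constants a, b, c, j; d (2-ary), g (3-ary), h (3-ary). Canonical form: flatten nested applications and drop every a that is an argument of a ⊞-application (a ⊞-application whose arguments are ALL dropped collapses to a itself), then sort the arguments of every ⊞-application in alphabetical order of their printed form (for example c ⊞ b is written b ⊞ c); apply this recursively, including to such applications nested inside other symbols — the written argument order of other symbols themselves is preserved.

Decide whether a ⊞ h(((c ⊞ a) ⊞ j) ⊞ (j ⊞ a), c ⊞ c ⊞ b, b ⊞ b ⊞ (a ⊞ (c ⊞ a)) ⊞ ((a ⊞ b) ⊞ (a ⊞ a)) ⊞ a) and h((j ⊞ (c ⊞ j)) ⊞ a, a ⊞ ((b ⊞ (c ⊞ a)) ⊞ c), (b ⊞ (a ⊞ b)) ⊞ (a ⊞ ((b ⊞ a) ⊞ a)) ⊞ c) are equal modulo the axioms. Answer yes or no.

Left:  a ⊞ h(((c ⊞ a) ⊞ j) ⊞ (j ⊞ a), c ⊞ c ⊞ b, b ⊞ b ⊞ (a ⊞ (c ⊞ a)) ⊞ ((a ⊞ b) ⊞ (a ⊞ a)) ⊞ a)
  Inside:  h(((c ⊞ a) ⊞ j) ⊞ (j ⊞ a), c ⊞ c ⊞ b, b ⊞ b ⊞ (a ⊞ (c ⊞ a)) ⊞ ((a ⊞ b) ⊞ (a ⊞ a)) ⊞ a)  →  h(c ⊞ j ⊞ j, b ⊞ c ⊞ c, b ⊞ b ⊞ b ⊞ c)
  Drop the unit:  drop a
  Order the arguments:  h(c ⊞ j ⊞ j, b ⊞ c ⊞ c, b ⊞ b ⊞ b ⊞ c)
Right:  h((j ⊞ (c ⊞ j)) ⊞ a, a ⊞ ((b ⊞ (c ⊞ a)) ⊞ c), (b ⊞ (a ⊞ b)) ⊞ (a ⊞ ((b ⊞ a) ⊞ a)) ⊞ c)
  Focus inside:  (b ⊞ (a ⊞ b)) ⊞ (a ⊞ ((b ⊞ a) ⊞ a)) ⊞ c
  Merge nested applications:  b ⊞ a ⊞ b ⊞ a ⊞ b ⊞ a ⊞ a ⊞ c
  Drop the unit:  drop a (×4)
  Sort:  b ⊞ b ⊞ b ⊞ c
  Reassemble:  h(c ⊞ j ⊞ j, b ⊞ c ⊞ c, b ⊞ b ⊞ b ⊞ c)

Answer: yes — both canonical forms are h(c ⊞ j ⊞ j, b ⊞ c ⊞ c, b ⊞ b ⊞ b ⊞ c)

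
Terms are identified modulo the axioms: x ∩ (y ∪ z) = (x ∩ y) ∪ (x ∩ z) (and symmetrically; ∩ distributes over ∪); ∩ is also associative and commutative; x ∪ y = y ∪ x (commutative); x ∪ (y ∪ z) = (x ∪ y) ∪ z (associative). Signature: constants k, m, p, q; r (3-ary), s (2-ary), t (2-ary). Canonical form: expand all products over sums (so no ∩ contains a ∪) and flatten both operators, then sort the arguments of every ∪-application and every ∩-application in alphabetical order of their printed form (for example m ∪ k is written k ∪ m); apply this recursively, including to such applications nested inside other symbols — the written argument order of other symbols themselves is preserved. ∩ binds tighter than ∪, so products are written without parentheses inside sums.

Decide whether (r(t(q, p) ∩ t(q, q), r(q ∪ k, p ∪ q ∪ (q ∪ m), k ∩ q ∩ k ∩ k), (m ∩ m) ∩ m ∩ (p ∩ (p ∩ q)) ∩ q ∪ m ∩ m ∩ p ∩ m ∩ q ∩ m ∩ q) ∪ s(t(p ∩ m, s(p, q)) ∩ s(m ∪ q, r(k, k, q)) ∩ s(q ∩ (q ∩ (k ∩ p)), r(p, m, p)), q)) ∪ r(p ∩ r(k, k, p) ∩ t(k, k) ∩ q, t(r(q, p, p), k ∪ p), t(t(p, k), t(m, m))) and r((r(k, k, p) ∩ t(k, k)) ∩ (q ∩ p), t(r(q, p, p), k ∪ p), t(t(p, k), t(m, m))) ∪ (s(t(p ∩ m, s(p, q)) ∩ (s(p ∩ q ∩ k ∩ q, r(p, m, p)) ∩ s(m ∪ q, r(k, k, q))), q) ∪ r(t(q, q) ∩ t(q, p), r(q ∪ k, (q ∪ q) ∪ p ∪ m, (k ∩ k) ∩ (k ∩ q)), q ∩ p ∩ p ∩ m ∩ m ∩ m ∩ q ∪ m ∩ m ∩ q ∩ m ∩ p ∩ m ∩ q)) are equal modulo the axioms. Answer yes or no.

Left:  (r(t(q, p) ∩ t(q, q), r(q ∪ k, p ∪ q ∪ (q ∪ m), k ∩ q ∩ k ∩ k), (m ∩ m) ∩ m ∩ (p ∩ (p ∩ q)) ∩ q ∪ m ∩ m ∩ p ∩ m ∩ q ∩ m ∩ q) ∪ s(t(p ∩ m, s(p, q)) ∩ s(m ∪ q, r(k, k, q)) ∩ s(q ∩ (q ∩ (k ∩ p)), r(p, m, p)), q)) ∪ r(p ∩ r(k, k, p) ∩ t(k, k) ∩ q, t(r(q, p, p), k ∪ p), t(t(p, k), t(m, m)))
  Merge nested applications:  r(t(q, p) ∩ t(q, q), r(k ∪ q, m ∪ p ∪ q ∪ q, k ∩ k ∩ k ∩ q), m ∩ m ∩ m ∩ m ∩ p ∩ q ∩ q ∪ m ∩ m ∩ m ∩ p ∩ p ∩ q ∩ q) ∪ s(s(k ∩ p ∩ q ∩ q, r(p, m, p)) ∩ s(m ∪ q, r(k, k, q)) ∩ t(m ∩ p, s(p, q)), q) ∪ r(p ∩ q ∩ r(k, k, p) ∩ t(k, k), t(r(q, p, p), k ∪ p), t(t(p, k), t(m, m)))
  Sort arguments:  r(p ∩ q ∩ r(k, k, p) ∩ t(k, k), t(r(q, p, p), k ∪ p), t(t(p, k), t(m, m))) ∪ r(t(q, p) ∩ t(q, q), r(k ∪ q, m ∪ p ∪ q ∪ q, k ∩ k ∩ k ∩ q), m ∩ m ∩ m ∩ m ∩ p ∩ q ∩ q ∪ m ∩ m ∩ m ∩ p ∩ p ∩ q ∩ q) ∪ s(s(k ∩ p ∩ q ∩ q, r(p, m, p)) ∩ s(m ∪ q, r(k, k, q)) ∩ t(m ∩ p, s(p, q)), q)
Right:  r((r(k, k, p) ∩ t(k, k)) ∩ (q ∩ p), t(r(q, p, p), k ∪ p), t(t(p, k), t(m, m))) ∪ (s(t(p ∩ m, s(p, q)) ∩ (s(p ∩ q ∩ k ∩ q, r(p, m, p)) ∩ s(m ∪ q, r(k, k, q))), q) ∪ r(t(q, q) ∩ t(q, p), r(q ∪ k, (q ∪ q) ∪ p ∪ m, (k ∩ k) ∩ (k ∩ q)), q ∩ p ∩ p ∩ m ∩ m ∩ m ∩ q ∪ m ∩ m ∩ q ∩ m ∩ p ∩ m ∩ q))
  Merge nested applications:  r(p ∩ q ∩ r(k, k, p) ∩ t(k, k), t(r(q, p, p), k ∪ p), t(t(p, k), t(m, m))) ∪ s(s(k ∩ p ∩ q ∩ q, r(p, m, p)) ∩ s(m ∪ q, r(k, k, q)) ∩ t(m ∩ p, s(p, q)), q) ∪ r(t(q, p) ∩ t(q, q), r(k ∪ q, m ∪ p ∪ q ∪ q, k ∩ k ∩ k ∩ q), m ∩ m ∩ m ∩ m ∩ p ∩ q ∩ q ∪ m ∩ m ∩ m ∩ p ∩ p ∩ q ∩ q)
  Sort arguments:  r(p ∩ q ∩ r(k, k, p) ∩ t(k, k), t(r(q, p, p), k ∪ p), t(t(p, k), t(m, m))) ∪ r(t(q, p) ∩ t(q, q), r(k ∪ q, m ∪ p ∪ q ∪ q, k ∩ k ∩ k ∩ q), m ∩ m ∩ m ∩ m ∩ p ∩ q ∩ q ∪ m ∩ m ∩ m ∩ p ∩ p ∩ q ∩ q) ∪ s(s(k ∩ p ∩ q ∩ q, r(p, m, p)) ∩ s(m ∪ q, r(k, k, q)) ∩ t(m ∩ p, s(p, q)), q)

Answer: yes — both canonical forms are r(p ∩ q ∩ r(k, k, p) ∩ t(k, k), t(r(q, p, p), k ∪ p), t(t(p, k), t(m, m))) ∪ r(t(q, p) ∩ t(q, q), r(k ∪ q, m ∪ p ∪ q ∪ q, k ∩ k ∩ k ∩ q), m ∩ m ∩ m ∩ m ∩ p ∩ q ∩ q ∪ m ∩ m ∩ m ∩ p ∩ p ∩ q ∩ q) ∪ s(s(k ∩ p ∩ q ∩ q, r(p, m, p)) ∩ s(m ∪ q, r(k, k, q)) ∩ t(m ∩ p, s(p, q)), q)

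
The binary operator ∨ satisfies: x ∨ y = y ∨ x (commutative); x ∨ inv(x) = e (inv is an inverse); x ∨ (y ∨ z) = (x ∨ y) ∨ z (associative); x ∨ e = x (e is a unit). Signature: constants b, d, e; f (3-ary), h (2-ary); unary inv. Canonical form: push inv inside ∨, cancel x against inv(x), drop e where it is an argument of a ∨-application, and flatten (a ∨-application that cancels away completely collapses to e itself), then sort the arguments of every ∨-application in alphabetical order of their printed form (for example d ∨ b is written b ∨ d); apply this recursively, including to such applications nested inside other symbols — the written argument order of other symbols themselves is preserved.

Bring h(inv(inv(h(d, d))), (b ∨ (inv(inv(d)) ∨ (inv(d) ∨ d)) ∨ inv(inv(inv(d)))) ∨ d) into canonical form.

Descend into:  (b ∨ (inv(inv(d)) ∨ (inv(d) ∨ d)) ∨ inv(inv(inv(d)))) ∨ d
Push inv inside:  distribute inv over ∨ and collapse double inv
Combine occurrences:  b ∨ d
Rebuild:  h(h(d, d), b ∨ d)

Answer: h(h(d, d), b ∨ d)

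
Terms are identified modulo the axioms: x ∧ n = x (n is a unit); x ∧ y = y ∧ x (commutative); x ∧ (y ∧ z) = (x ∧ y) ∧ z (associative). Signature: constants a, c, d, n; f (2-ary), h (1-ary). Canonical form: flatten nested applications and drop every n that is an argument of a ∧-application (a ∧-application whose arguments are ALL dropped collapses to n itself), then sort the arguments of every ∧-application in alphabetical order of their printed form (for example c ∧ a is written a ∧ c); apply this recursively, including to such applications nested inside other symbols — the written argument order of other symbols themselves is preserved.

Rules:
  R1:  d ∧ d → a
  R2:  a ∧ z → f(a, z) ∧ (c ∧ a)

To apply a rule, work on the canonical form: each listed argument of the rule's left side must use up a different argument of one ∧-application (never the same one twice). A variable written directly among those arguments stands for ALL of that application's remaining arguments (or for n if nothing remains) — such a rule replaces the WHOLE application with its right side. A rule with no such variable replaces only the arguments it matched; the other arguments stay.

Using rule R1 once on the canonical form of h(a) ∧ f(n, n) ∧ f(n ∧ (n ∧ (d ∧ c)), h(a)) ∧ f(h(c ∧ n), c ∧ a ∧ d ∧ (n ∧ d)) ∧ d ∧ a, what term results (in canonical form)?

Canonical form:  a ∧ d ∧ f(c ∧ d, h(a)) ∧ f(h(c), a ∧ c ∧ d ∧ d) ∧ f(n, n) ∧ h(a)
R1 matches:  uses d, d
Result:  a ∧ d ∧ f(c ∧ d, h(a)) ∧ f(h(c), a ∧ a ∧ c) ∧ f(n, n) ∧ h(a)

Answer: a ∧ d ∧ f(c ∧ d, h(a)) ∧ f(h(c), a ∧ a ∧ c) ∧ f(n, n) ∧ h(a)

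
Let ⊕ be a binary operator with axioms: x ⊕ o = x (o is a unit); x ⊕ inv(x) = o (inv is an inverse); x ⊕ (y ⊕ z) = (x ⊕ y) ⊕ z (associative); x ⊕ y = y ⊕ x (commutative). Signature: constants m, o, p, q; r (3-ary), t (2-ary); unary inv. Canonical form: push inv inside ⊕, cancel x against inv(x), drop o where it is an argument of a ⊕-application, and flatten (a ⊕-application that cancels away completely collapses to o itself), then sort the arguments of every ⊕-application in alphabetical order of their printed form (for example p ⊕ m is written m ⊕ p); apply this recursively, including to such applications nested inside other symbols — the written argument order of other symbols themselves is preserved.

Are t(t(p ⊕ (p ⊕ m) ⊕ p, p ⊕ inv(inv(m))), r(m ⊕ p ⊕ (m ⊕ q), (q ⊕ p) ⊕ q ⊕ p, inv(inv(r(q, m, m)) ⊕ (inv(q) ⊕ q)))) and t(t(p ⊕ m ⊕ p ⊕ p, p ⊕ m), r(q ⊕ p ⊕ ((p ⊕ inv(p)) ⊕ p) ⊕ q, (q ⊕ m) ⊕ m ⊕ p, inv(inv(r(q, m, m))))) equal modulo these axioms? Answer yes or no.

Left:  t(t(p ⊕ (p ⊕ m) ⊕ p, p ⊕ inv(inv(m))), r(m ⊕ p ⊕ (m ⊕ q), (q ⊕ p) ⊕ q ⊕ p, inv(inv(r(q, m, m)) ⊕ (inv(q) ⊕ q))))
  Descend into:  inv(r(q, m, m)) ⊕ (inv(q) ⊕ q)
  Cancel:  q cancels
  Combine occurrences:  inv(r(q, m, m))
  Reassemble:  t(t(m ⊕ p ⊕ p ⊕ p, m ⊕ p), r(m ⊕ m ⊕ p ⊕ q, p ⊕ p ⊕ q ⊕ q, r(q, m, m)))
Right:  t(t(p ⊕ m ⊕ p ⊕ p, p ⊕ m), r(q ⊕ p ⊕ ((p ⊕ inv(p)) ⊕ p) ⊕ q, (q ⊕ m) ⊕ m ⊕ p, inv(inv(r(q, m, m)))))
  Work inside:  q ⊕ p ⊕ ((p ⊕ inv(p)) ⊕ p) ⊕ q
  Collect terms:  q ⊕ q ⊕ p ⊕ p
  Sort arguments:  p ⊕ p ⊕ q ⊕ q
  Put back:  t(t(m ⊕ p ⊕ p ⊕ p, m ⊕ p), r(p ⊕ p ⊕ q ⊕ q, m ⊕ m ⊕ p ⊕ q, r(q, m, m)))

Answer: no — t(t(m ⊕ p ⊕ p ⊕ p, m ⊕ p), r(m ⊕ m ⊕ p ⊕ q, p ⊕ p ⊕ q ⊕ q, r(q, m, m))) vs t(t(m ⊕ p ⊕ p ⊕ p, m ⊕ p), r(p ⊕ p ⊕ q ⊕ q, m ⊕ m ⊕ p ⊕ q, r(q, m, m)))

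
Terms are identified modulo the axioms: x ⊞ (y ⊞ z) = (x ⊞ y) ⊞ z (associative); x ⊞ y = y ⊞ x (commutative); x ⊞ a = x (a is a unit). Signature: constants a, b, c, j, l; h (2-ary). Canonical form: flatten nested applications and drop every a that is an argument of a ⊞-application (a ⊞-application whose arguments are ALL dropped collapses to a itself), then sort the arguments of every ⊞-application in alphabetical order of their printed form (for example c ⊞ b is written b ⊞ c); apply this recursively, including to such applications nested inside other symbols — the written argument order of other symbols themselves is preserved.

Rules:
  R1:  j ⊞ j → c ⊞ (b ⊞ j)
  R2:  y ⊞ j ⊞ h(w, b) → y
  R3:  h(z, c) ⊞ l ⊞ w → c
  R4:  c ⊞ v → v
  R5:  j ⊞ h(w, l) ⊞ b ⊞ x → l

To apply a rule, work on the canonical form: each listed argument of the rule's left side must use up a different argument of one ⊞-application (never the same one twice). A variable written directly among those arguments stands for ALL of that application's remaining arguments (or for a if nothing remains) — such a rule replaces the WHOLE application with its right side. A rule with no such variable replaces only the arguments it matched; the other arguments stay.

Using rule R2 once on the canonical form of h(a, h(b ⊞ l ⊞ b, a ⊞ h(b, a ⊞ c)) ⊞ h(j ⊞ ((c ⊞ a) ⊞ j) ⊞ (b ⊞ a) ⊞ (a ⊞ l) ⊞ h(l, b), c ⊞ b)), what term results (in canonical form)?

Answer: h(a, h(b ⊞ b ⊞ l, h(b, c)) ⊞ h(b ⊞ c ⊞ j ⊞ l, b ⊞ c))

Derivation:
Canonical form:  h(a, h(b ⊞ b ⊞ l, h(b, c)) ⊞ h(b ⊞ c ⊞ h(l, b) ⊞ j ⊞ j ⊞ l, b ⊞ c))
R2 matches:  uses h(l, b), j;  w := l, y := b ⊞ c ⊞ j ⊞ l
The extension variable absorbs all remaining arguments, so the whole application is rewritten.
Result:  h(a, h(b ⊞ b ⊞ l, h(b, c)) ⊞ h(b ⊞ c ⊞ j ⊞ l, b ⊞ c))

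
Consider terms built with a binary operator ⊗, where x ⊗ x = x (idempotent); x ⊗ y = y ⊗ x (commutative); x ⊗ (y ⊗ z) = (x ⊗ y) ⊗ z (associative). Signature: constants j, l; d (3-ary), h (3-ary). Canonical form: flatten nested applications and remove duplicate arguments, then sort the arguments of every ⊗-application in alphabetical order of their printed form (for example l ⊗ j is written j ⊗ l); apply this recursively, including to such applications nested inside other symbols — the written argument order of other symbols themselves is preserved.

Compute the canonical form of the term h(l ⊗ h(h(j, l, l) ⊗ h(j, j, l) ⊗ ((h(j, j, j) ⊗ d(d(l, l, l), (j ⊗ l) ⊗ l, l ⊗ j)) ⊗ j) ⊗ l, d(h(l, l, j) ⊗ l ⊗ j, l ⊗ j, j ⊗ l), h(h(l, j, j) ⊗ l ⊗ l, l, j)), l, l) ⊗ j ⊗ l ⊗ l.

Answer: h(h(d(d(l, l, l), j ⊗ l, j ⊗ l) ⊗ h(j, j, j) ⊗ h(j, j, l) ⊗ h(j, l, l) ⊗ j ⊗ l, d(h(l, l, j) ⊗ j ⊗ l, j ⊗ l, j ⊗ l), h(h(l, j, j) ⊗ l, l, j)) ⊗ l, l, l) ⊗ j ⊗ l

Derivation:
Canonicalize subterm:  h(l ⊗ h(h(j, l, l) ⊗ h(j, j, l) ⊗ ((h(j, j, j) ⊗ d(d(l, l, l), (j ⊗ l) ⊗ l, l ⊗ j)) ⊗ j) ⊗ l, d(h(l, l, j) ⊗ l ⊗ j, l ⊗ j, j ⊗ l), h(h(l, j, j) ⊗ l ⊗ l, l, j)), l, l)  →  h(h(d(d(l, l, l), j ⊗ l, j ⊗ l) ⊗ h(j, j, j) ⊗ h(j, j, l) ⊗ h(j, l, l) ⊗ j ⊗ l, d(h(l, l, j) ⊗ j ⊗ l, j ⊗ l, j ⊗ l), h(h(l, j, j) ⊗ l, l, j)) ⊗ l, l, l)
Drop duplicates:  drop duplicate l
Sort arguments:  h(h(d(d(l, l, l), j ⊗ l, j ⊗ l) ⊗ h(j, j, j) ⊗ h(j, j, l) ⊗ h(j, l, l) ⊗ j ⊗ l, d(h(l, l, j) ⊗ j ⊗ l, j ⊗ l, j ⊗ l), h(h(l, j, j) ⊗ l, l, j)) ⊗ l, l, l) ⊗ j ⊗ l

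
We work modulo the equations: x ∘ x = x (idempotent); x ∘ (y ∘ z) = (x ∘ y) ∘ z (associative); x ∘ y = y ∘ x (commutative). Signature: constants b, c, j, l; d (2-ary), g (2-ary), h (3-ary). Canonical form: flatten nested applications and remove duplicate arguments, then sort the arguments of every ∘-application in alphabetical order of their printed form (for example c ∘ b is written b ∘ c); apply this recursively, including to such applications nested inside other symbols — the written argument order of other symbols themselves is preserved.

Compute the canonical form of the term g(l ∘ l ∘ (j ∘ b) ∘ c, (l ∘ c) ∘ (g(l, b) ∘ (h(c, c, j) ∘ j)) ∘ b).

Focus inside:  (l ∘ c) ∘ (g(l, b) ∘ (h(c, c, j) ∘ j)) ∘ b
Merge nested applications:  l ∘ c ∘ g(l, b) ∘ h(c, c, j) ∘ j ∘ b
Sort arguments:  b ∘ c ∘ g(l, b) ∘ h(c, c, j) ∘ j ∘ l
Rebuild:  g(b ∘ c ∘ j ∘ l, b ∘ c ∘ g(l, b) ∘ h(c, c, j) ∘ j ∘ l)

Answer: g(b ∘ c ∘ j ∘ l, b ∘ c ∘ g(l, b) ∘ h(c, c, j) ∘ j ∘ l)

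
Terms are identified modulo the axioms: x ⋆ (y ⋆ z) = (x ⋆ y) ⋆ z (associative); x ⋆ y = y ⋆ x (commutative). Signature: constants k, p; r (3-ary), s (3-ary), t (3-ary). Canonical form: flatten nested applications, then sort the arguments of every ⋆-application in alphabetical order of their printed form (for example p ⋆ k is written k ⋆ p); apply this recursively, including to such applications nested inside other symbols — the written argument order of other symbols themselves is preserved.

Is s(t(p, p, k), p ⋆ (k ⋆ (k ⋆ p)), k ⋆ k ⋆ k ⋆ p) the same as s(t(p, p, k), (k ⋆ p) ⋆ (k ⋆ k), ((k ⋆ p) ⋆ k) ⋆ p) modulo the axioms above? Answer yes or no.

Left:  s(t(p, p, k), p ⋆ (k ⋆ (k ⋆ p)), k ⋆ k ⋆ k ⋆ p)
  Work inside:  p ⋆ (k ⋆ (k ⋆ p))
  Flatten:  p ⋆ k ⋆ k ⋆ p
  Sort:  k ⋆ k ⋆ p ⋆ p
  Put back:  s(t(p, p, k), k ⋆ k ⋆ p ⋆ p, k ⋆ k ⋆ k ⋆ p)
Right:  s(t(p, p, k), (k ⋆ p) ⋆ (k ⋆ k), ((k ⋆ p) ⋆ k) ⋆ p)
  Focus inside:  ((k ⋆ p) ⋆ k) ⋆ p
  Merge nested applications:  k ⋆ p ⋆ k ⋆ p
  Sort:  k ⋆ k ⋆ p ⋆ p
  Reassemble:  s(t(p, p, k), k ⋆ k ⋆ k ⋆ p, k ⋆ k ⋆ p ⋆ p)

Answer: no — s(t(p, p, k), k ⋆ k ⋆ p ⋆ p, k ⋆ k ⋆ k ⋆ p) vs s(t(p, p, k), k ⋆ k ⋆ k ⋆ p, k ⋆ k ⋆ p ⋆ p)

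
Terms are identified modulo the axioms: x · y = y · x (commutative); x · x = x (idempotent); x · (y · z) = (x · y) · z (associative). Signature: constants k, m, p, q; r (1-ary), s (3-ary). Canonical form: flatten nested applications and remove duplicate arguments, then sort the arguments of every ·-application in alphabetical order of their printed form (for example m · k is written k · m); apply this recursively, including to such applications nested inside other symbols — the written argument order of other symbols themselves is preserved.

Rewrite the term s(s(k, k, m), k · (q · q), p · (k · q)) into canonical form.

Work inside:  p · (k · q)
Flatten:  p · k · q
Sort:  k · p · q
Rebuild:  s(s(k, k, m), k · q, k · p · q)

Answer: s(s(k, k, m), k · q, k · p · q)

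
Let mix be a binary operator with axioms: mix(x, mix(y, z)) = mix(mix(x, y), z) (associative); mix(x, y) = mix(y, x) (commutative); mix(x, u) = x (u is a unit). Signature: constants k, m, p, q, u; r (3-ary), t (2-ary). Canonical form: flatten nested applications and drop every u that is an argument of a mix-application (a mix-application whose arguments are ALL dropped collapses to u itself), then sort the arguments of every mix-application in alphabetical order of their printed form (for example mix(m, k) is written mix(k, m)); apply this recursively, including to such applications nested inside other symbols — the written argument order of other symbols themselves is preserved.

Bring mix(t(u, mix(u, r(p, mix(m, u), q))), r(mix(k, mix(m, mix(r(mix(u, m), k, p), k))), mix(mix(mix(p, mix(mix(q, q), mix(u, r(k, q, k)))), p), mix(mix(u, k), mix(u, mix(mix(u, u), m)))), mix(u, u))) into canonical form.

Canonicalize subterm:  t(u, mix(u, r(p, mix(m, u), q)))  →  t(u, r(p, m, q))
Inside:  r(mix(k, mix(m, mix(r(mix(u, m), k, p), k))), mix(mix(mix(p, mix(mix(q, q), mix(u, r(k, q, k)))), p), mix(mix(u, k), mix(u, mix(mix(u, u), m)))), mix(u, u))  →  r(mix(k, k, m, r(m, k, p)), mix(k, m, p, p, q, q, r(k, q, k)), u)
Sort arguments:  mix(r(mix(k, k, m, r(m, k, p)), mix(k, m, p, p, q, q, r(k, q, k)), u), t(u, r(p, m, q)))

Answer: mix(r(mix(k, k, m, r(m, k, p)), mix(k, m, p, p, q, q, r(k, q, k)), u), t(u, r(p, m, q)))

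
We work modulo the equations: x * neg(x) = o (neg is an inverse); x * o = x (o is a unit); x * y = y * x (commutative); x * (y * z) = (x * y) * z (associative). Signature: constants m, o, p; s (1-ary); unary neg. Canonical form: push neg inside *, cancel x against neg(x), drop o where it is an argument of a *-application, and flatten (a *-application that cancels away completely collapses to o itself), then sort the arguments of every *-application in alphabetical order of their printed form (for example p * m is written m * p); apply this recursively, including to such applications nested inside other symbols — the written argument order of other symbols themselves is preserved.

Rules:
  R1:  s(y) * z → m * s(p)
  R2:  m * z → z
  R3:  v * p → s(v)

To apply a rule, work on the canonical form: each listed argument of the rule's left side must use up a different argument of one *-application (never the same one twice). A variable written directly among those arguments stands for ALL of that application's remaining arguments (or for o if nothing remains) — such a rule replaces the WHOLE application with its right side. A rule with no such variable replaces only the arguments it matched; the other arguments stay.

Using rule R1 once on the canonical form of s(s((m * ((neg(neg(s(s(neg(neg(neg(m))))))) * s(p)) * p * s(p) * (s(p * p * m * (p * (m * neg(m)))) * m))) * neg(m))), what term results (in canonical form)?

Canonical form:  s(s(m * p * s(m * p * p * p) * s(p) * s(p) * s(s(neg(m)))))
Apply R1:  consuming s(m * p * p * p);  y := m * p * p * p, z := m * p * s(p) * s(p) * s(s(neg(m)))
The extension variable absorbs all remaining arguments, so the whole application is rewritten.
Giving:  s(s(m * s(p)))

Answer: s(s(m * s(p)))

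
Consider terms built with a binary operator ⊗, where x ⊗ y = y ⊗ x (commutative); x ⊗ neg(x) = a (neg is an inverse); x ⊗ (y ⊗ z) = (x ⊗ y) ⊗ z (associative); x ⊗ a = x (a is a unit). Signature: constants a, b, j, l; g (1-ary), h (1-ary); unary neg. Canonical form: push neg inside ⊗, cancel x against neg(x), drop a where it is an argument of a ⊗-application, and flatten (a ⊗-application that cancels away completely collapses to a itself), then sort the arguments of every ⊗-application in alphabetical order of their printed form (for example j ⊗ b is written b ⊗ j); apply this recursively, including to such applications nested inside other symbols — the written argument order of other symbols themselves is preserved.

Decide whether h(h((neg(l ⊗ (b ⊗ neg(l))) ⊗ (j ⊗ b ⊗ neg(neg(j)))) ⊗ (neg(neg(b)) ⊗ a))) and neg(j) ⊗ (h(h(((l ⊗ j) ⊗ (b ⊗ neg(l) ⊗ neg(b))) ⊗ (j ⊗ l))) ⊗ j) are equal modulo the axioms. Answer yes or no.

Left:  h(h((neg(l ⊗ (b ⊗ neg(l))) ⊗ (j ⊗ b ⊗ neg(neg(j)))) ⊗ (neg(neg(b)) ⊗ a)))
  Focus inside:  (neg(l ⊗ (b ⊗ neg(l))) ⊗ (j ⊗ b ⊗ neg(neg(j)))) ⊗ (neg(neg(b)) ⊗ a)
  Push neg inside:  distribute neg over ⊗ and collapse double neg
  Inverses cancel:  l cancels
  Combine occurrences:  b ⊗ j ⊗ j
  Reassemble:  h(h(b ⊗ j ⊗ j))
Right:  neg(j) ⊗ (h(h(((l ⊗ j) ⊗ (b ⊗ neg(l) ⊗ neg(b))) ⊗ (j ⊗ l))) ⊗ j)
  Inverses cancel:  j cancels
  Collect terms:  h(h(j ⊗ j ⊗ l))

Answer: no — h(h(b ⊗ j ⊗ j)) vs h(h(j ⊗ j ⊗ l))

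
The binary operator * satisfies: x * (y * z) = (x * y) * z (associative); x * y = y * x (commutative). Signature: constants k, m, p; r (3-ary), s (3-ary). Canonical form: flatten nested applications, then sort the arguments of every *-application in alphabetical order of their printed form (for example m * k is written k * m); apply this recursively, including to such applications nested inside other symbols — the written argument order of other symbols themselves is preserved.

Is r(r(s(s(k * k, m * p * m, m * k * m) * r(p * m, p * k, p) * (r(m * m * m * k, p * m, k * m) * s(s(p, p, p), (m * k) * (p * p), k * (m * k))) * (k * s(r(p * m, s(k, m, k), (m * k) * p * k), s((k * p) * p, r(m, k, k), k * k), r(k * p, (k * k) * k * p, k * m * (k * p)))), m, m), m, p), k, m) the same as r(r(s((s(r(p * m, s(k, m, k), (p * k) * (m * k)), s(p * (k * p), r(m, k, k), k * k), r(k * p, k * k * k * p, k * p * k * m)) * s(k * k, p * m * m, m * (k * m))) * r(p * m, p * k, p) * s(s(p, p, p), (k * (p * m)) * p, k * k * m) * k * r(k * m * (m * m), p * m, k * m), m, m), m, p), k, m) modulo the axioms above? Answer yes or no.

Answer: yes — both canonical forms are r(r(s(k * r(k * m * m * m, m * p, k * m) * r(m * p, k * p, p) * s(k * k, m * m * p, k * m * m) * s(r(m * p, s(k, m, k), k * k * m * p), s(k * p * p, r(m, k, k), k * k), r(k * p, k * k * k * p, k * k * m * p)) * s(s(p, p, p), k * m * p * p, k * k * m), m, m), m, p), k, m)

Derivation:
Left:  r(r(s(s(k * k, m * p * m, m * k * m) * r(p * m, p * k, p) * (r(m * m * m * k, p * m, k * m) * s(s(p, p, p), (m * k) * (p * p), k * (m * k))) * (k * s(r(p * m, s(k, m, k), (m * k) * p * k), s((k * p) * p, r(m, k, k), k * k), r(k * p, (k * k) * k * p, k * m * (k * p)))), m, m), m, p), k, m)
  Work inside:  s(k * k, m * p * m, m * k * m) * r(p * m, p * k, p) * (r(m * m * m * k, p * m, k * m) * s(s(p, p, p), (m * k) * (p * p), k * (m * k))) * (k * s(r(p * m, s(k, m, k), (m * k) * p * k), s((k * p) * p, r(m, k, k), k * k), r(k * p, (k * k) * k * p, k * m * (k * p))))
  Flatten:  s(k * k, m * p * m, m * k * m) * r(p * m, p * k, p) * r(m * m * m * k, p * m, k * m) * s(s(p, p, p), (m * k) * (p * p), k * (m * k)) * k * s(r(p * m, s(k, m, k), (m * k) * p * k), s((k * p) * p, r(m, k, k), k * k), r(k * p, (k * k) * k * p, k * m * (k * p)))
  Canonicalize subterm:  s(k * k, m * p * m, m * k * m)  →  s(k * k, m * m * p, k * m * m)
  Canonicalize subterm:  r(p * m, p * k, p)  →  r(m * p, k * p, p)
  Simplify inside:  r(m * m * m * k, p * m, k * m)  →  r(k * m * m * m, m * p, k * m)
  Sort arguments:  k * r(k * m * m * m, m * p, k * m) * r(m * p, k * p, p) * s(k * k, m * m * p, k * m * m) * s(r(m * p, s(k, m, k), k * k * m * p), s(k * p * p, r(m, k, k), k * k), r(k * p, k * k * k * p, k * k * m * p)) * s(s(p, p, p), k * m * p * p, k * k * m)
  Rebuild:  r(r(s(k * r(k * m * m * m, m * p, k * m) * r(m * p, k * p, p) * s(k * k, m * m * p, k * m * m) * s(r(m * p, s(k, m, k), k * k * m * p), s(k * p * p, r(m, k, k), k * k), r(k * p, k * k * k * p, k * k * m * p)) * s(s(p, p, p), k * m * p * p, k * k * m), m, m), m, p), k, m)
Right:  r(r(s((s(r(p * m, s(k, m, k), (p * k) * (m * k)), s(p * (k * p), r(m, k, k), k * k), r(k * p, k * k * k * p, k * p * k * m)) * s(k * k, p * m * m, m * (k * m))) * r(p * m, p * k, p) * s(s(p, p, p), (k * (p * m)) * p, k * k * m) * k * r(k * m * (m * m), p * m, k * m), m, m), m, p), k, m)
  Work inside:  (s(r(p * m, s(k, m, k), (p * k) * (m * k)), s(p * (k * p), r(m, k, k), k * k), r(k * p, k * k * k * p, k * p * k * m)) * s(k * k, p * m * m, m * (k * m))) * r(p * m, p * k, p) * s(s(p, p, p), (k * (p * m)) * p, k * k * m) * k * r(k * m * (m * m), p * m, k * m)
  Flatten:  s(r(p * m, s(k, m, k), (p * k) * (m * k)), s(p * (k * p), r(m, k, k), k * k), r(k * p, k * k * k * p, k * p * k * m)) * s(k * k, p * m * m, m * (k * m)) * r(p * m, p * k, p) * s(s(p, p, p), (k * (p * m)) * p, k * k * m) * k * r(k * m * (m * m), p * m, k * m)
  Inside:  s(r(p * m, s(k, m, k), (p * k) * (m * k)), s(p * (k * p), r(m, k, k), k * k), r(k * p, k * k * k * p, k * p * k * m))  →  s(r(m * p, s(k, m, k), k * k * m * p), s(k * p * p, r(m, k, k), k * k), r(k * p, k * k * k * p, k * k * m * p))
  Simplify inside:  s(k * k, p * m * m, m * (k * m))  →  s(k * k, m * m * p, k * m * m)
  Canonicalize subterm:  r(p * m, p * k, p)  →  r(m * p, k * p, p)
  Sort:  k * r(k * m * m * m, m * p, k * m) * r(m * p, k * p, p) * s(k * k, m * m * p, k * m * m) * s(r(m * p, s(k, m, k), k * k * m * p), s(k * p * p, r(m, k, k), k * k), r(k * p, k * k * k * p, k * k * m * p)) * s(s(p, p, p), k * m * p * p, k * k * m)
  Reassemble:  r(r(s(k * r(k * m * m * m, m * p, k * m) * r(m * p, k * p, p) * s(k * k, m * m * p, k * m * m) * s(r(m * p, s(k, m, k), k * k * m * p), s(k * p * p, r(m, k, k), k * k), r(k * p, k * k * k * p, k * k * m * p)) * s(s(p, p, p), k * m * p * p, k * k * m), m, m), m, p), k, m)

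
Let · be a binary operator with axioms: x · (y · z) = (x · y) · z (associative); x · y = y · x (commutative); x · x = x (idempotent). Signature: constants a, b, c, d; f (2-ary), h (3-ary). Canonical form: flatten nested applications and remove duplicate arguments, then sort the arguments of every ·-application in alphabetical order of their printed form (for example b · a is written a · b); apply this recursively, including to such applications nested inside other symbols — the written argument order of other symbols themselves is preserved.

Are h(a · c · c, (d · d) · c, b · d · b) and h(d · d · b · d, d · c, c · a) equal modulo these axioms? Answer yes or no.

Answer: no — h(a · c, c · d, b · d) vs h(b · d, c · d, a · c)

Derivation:
Left:  h(a · c · c, (d · d) · c, b · d · b)
  Work inside:  (d · d) · c
  Merge nested applications:  d · d · c
  Deduplicate:  drop duplicate d
  Order the arguments:  c · d
  Reassemble:  h(a · c, c · d, b · d)
Right:  h(d · d · b · d, d · c, c · a)
  Descend into:  d · d · b · d
  Idempotence:  drop duplicate d, d
  Order the arguments:  b · d
  Rebuild:  h(b · d, c · d, a · c)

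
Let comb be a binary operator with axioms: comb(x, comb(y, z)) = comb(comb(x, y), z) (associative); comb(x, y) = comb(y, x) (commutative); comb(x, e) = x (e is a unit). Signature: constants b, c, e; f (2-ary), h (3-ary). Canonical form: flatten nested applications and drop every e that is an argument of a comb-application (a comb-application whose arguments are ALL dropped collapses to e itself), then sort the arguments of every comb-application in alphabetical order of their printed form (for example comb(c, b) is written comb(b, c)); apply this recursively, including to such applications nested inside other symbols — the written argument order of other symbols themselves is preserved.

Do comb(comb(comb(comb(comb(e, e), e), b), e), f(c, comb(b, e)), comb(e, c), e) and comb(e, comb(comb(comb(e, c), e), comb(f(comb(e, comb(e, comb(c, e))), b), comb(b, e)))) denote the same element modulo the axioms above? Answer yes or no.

Left:  comb(comb(comb(comb(comb(e, e), e), b), e), f(c, comb(b, e)), comb(e, c), e)
  Un-nest:  comb(e, e, e, b, e, f(c, comb(b, e)), e, c, e)
  Inside:  f(c, comb(b, e))  →  f(c, b)
  Drop the unit:  drop e (×6)
  Sort:  comb(b, c, f(c, b))
Right:  comb(e, comb(comb(comb(e, c), e), comb(f(comb(e, comb(e, comb(c, e))), b), comb(b, e))))
  Flatten:  comb(e, e, c, e, f(comb(e, comb(e, comb(c, e))), b), b, e)
  Canonicalize subterm:  f(comb(e, comb(e, comb(c, e))), b)  →  f(c, b)
  Unit:  drop e (×4)
  Order the arguments:  comb(b, c, f(c, b))

Answer: yes — both canonical forms are comb(b, c, f(c, b))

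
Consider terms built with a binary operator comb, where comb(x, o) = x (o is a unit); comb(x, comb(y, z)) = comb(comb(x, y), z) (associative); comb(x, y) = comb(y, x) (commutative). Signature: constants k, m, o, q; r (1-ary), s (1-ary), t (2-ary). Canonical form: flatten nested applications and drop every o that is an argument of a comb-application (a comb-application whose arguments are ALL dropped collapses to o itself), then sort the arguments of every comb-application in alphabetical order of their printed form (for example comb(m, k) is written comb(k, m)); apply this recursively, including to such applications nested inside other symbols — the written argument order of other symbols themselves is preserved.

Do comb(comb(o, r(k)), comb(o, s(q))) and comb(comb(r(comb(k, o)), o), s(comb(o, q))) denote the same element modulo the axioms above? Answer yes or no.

Answer: yes — both canonical forms are comb(r(k), s(q))

Derivation:
Left:  comb(comb(o, r(k)), comb(o, s(q)))
  Flatten:  comb(o, r(k), o, s(q))
  Units out:  drop o (×2)
  Sort:  comb(r(k), s(q))
Right:  comb(comb(r(comb(k, o)), o), s(comb(o, q)))
  Merge nested applications:  comb(r(comb(k, o)), o, s(comb(o, q)))
  Inside:  r(comb(k, o))  →  r(k)
  Canonicalize subterm:  s(comb(o, q))  →  s(q)
  Unit:  drop o
  Order the arguments:  comb(r(k), s(q))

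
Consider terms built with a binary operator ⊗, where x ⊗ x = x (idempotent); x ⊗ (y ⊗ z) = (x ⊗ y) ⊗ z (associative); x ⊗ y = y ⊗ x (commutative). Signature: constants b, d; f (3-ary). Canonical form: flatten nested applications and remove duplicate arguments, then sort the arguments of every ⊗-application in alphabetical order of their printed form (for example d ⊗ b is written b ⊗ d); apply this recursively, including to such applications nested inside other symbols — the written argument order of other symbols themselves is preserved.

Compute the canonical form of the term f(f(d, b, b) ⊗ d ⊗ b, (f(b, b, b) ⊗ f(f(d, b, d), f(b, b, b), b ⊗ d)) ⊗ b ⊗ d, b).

Work inside:  (f(b, b, b) ⊗ f(f(d, b, d), f(b, b, b), b ⊗ d)) ⊗ b ⊗ d
Flatten:  f(b, b, b) ⊗ f(f(d, b, d), f(b, b, b), b ⊗ d) ⊗ b ⊗ d
Sort:  b ⊗ d ⊗ f(b, b, b) ⊗ f(f(d, b, d), f(b, b, b), b ⊗ d)
Rebuild:  f(b ⊗ d ⊗ f(d, b, b), b ⊗ d ⊗ f(b, b, b) ⊗ f(f(d, b, d), f(b, b, b), b ⊗ d), b)

Answer: f(b ⊗ d ⊗ f(d, b, b), b ⊗ d ⊗ f(b, b, b) ⊗ f(f(d, b, d), f(b, b, b), b ⊗ d), b)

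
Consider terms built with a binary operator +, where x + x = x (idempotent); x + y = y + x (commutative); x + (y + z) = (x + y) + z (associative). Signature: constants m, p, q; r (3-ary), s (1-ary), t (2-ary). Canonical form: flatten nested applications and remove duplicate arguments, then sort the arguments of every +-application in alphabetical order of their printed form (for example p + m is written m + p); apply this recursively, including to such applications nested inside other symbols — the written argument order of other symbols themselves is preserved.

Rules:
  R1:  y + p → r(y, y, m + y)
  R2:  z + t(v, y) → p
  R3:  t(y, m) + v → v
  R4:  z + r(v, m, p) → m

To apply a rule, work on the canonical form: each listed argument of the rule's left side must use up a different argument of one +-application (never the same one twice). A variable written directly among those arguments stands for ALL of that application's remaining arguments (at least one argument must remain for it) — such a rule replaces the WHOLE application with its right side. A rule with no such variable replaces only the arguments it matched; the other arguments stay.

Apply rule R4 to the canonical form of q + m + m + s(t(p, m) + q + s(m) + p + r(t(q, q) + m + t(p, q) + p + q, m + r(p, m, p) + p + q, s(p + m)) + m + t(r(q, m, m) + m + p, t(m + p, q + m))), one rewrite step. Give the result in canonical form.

Answer: m + q + s(m + p + q + r(m + p + q + t(p, q) + t(q, q), m, s(m + p)) + s(m) + t(m + p + r(q, m, m), t(m + p, m + q)) + t(p, m))

Derivation:
Canonical form:  m + q + s(m + p + q + r(m + p + q + t(p, q) + t(q, q), m + p + q + r(p, m, p), s(m + p)) + s(m) + t(m + p + r(q, m, m), t(m + p, m + q)) + t(p, m))
Match R4:  consume r(p, m, p);  v := p, z := m + p + q
Every leftover argument binds to the variable; the entire application is replaced.
Result:  m + q + s(m + p + q + r(m + p + q + t(p, q) + t(q, q), m, s(m + p)) + s(m) + t(m + p + r(q, m, m), t(m + p, m + q)) + t(p, m))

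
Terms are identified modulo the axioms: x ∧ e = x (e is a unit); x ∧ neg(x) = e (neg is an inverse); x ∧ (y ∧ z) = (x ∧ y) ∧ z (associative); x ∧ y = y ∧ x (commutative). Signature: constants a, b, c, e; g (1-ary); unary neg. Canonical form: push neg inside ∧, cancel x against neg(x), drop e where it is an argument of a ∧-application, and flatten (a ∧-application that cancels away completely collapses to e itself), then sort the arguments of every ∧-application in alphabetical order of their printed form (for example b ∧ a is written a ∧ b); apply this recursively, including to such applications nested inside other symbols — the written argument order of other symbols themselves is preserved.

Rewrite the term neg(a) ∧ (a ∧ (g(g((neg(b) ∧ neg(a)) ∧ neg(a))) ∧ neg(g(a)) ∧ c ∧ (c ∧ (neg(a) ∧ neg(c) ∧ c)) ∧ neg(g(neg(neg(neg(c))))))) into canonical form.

Answer: c ∧ c ∧ g(g(neg(a) ∧ neg(a) ∧ neg(b))) ∧ neg(a) ∧ neg(g(a)) ∧ neg(g(neg(c)))

Derivation:
Push neg inside:  distribute neg over ∧ and collapse double neg
Collect:  neg(a) ∧ g(g(neg(a) ∧ neg(a) ∧ neg(b))) ∧ neg(g(a)) ∧ c ∧ c ∧ neg(g(neg(c)))
Order the arguments:  c ∧ c ∧ g(g(neg(a) ∧ neg(a) ∧ neg(b))) ∧ neg(a) ∧ neg(g(a)) ∧ neg(g(neg(c)))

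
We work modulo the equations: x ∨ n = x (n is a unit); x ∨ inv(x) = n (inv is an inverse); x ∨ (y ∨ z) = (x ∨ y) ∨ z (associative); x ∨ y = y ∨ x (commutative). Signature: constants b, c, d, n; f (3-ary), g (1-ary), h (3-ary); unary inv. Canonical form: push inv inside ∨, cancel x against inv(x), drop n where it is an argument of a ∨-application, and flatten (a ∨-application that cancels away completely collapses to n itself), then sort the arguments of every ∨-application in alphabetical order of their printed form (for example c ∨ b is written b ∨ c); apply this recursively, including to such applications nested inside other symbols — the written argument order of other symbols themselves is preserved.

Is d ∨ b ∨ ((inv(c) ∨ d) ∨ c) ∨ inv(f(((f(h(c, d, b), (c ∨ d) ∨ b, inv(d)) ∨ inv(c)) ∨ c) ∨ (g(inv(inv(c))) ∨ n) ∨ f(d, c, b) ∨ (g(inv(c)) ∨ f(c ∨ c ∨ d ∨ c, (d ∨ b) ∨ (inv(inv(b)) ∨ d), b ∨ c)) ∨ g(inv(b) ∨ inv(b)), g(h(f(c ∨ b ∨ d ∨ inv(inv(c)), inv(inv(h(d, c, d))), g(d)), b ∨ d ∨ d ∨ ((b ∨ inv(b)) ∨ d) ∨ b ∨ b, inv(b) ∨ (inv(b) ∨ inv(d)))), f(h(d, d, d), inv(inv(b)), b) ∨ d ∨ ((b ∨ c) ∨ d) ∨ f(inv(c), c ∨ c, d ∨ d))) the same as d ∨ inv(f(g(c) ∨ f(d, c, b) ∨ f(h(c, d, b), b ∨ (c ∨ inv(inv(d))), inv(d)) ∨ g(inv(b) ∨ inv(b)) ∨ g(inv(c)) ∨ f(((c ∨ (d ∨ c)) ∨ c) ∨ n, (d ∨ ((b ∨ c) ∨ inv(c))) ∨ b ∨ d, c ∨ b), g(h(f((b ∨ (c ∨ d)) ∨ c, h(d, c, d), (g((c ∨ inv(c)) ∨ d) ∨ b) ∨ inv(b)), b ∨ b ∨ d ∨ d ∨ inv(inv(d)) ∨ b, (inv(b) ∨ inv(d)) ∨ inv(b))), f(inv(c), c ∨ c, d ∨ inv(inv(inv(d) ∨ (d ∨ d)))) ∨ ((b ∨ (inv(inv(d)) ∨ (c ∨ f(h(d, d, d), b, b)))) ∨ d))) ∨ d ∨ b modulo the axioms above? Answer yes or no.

Answer: yes — both canonical forms are b ∨ d ∨ d ∨ inv(f(f(c ∨ c ∨ c ∨ d, b ∨ b ∨ d ∨ d, b ∨ c) ∨ f(d, c, b) ∨ f(h(c, d, b), b ∨ c ∨ d, inv(d)) ∨ g(c) ∨ g(inv(b) ∨ inv(b)) ∨ g(inv(c)), g(h(f(b ∨ c ∨ c ∨ d, h(d, c, d), g(d)), b ∨ b ∨ b ∨ d ∨ d ∨ d, inv(b) ∨ inv(b) ∨ inv(d))), b ∨ c ∨ d ∨ d ∨ f(h(d, d, d), b, b) ∨ f(inv(c), c ∨ c, d ∨ d)))

Derivation:
Left:  d ∨ b ∨ ((inv(c) ∨ d) ∨ c) ∨ inv(f(((f(h(c, d, b), (c ∨ d) ∨ b, inv(d)) ∨ inv(c)) ∨ c) ∨ (g(inv(inv(c))) ∨ n) ∨ f(d, c, b) ∨ (g(inv(c)) ∨ f(c ∨ c ∨ d ∨ c, (d ∨ b) ∨ (inv(inv(b)) ∨ d), b ∨ c)) ∨ g(inv(b) ∨ inv(b)), g(h(f(c ∨ b ∨ d ∨ inv(inv(c)), inv(inv(h(d, c, d))), g(d)), b ∨ d ∨ d ∨ ((b ∨ inv(b)) ∨ d) ∨ b ∨ b, inv(b) ∨ (inv(b) ∨ inv(d)))), f(h(d, d, d), inv(inv(b)), b) ∨ d ∨ ((b ∨ c) ∨ d) ∨ f(inv(c), c ∨ c, d ∨ d)))
  Push inv inside:  distribute inv over ∨ and collapse double inv
  Cancel:  c cancels
  Collect terms:  d ∨ d ∨ b ∨ inv(f(f(c ∨ c ∨ c ∨ d, b ∨ b ∨ d ∨ d, b ∨ c) ∨ f(d, c, b) ∨ f(h(c, d, b), b ∨ c ∨ d, inv(d)) ∨ g(c) ∨ g(inv(b) ∨ inv(b)) ∨ g(inv(c)), g(h(f(b ∨ c ∨ c ∨ d, h(d, c, d), g(d)), b ∨ b ∨ b ∨ d ∨ d ∨ d, inv(b) ∨ inv(b) ∨ inv(d))), b ∨ c ∨ d ∨ d ∨ f(h(d, d, d), b, b) ∨ f(inv(c), c ∨ c, d ∨ d)))
  Sort:  b ∨ d ∨ d ∨ inv(f(f(c ∨ c ∨ c ∨ d, b ∨ b ∨ d ∨ d, b ∨ c) ∨ f(d, c, b) ∨ f(h(c, d, b), b ∨ c ∨ d, inv(d)) ∨ g(c) ∨ g(inv(b) ∨ inv(b)) ∨ g(inv(c)), g(h(f(b ∨ c ∨ c ∨ d, h(d, c, d), g(d)), b ∨ b ∨ b ∨ d ∨ d ∨ d, inv(b) ∨ inv(b) ∨ inv(d))), b ∨ c ∨ d ∨ d ∨ f(h(d, d, d), b, b) ∨ f(inv(c), c ∨ c, d ∨ d)))
Right:  d ∨ inv(f(g(c) ∨ f(d, c, b) ∨ f(h(c, d, b), b ∨ (c ∨ inv(inv(d))), inv(d)) ∨ g(inv(b) ∨ inv(b)) ∨ g(inv(c)) ∨ f(((c ∨ (d ∨ c)) ∨ c) ∨ n, (d ∨ ((b ∨ c) ∨ inv(c))) ∨ b ∨ d, c ∨ b), g(h(f((b ∨ (c ∨ d)) ∨ c, h(d, c, d), (g((c ∨ inv(c)) ∨ d) ∨ b) ∨ inv(b)), b ∨ b ∨ d ∨ d ∨ inv(inv(d)) ∨ b, (inv(b) ∨ inv(d)) ∨ inv(b))), f(inv(c), c ∨ c, d ∨ inv(inv(inv(d) ∨ (d ∨ d)))) ∨ ((b ∨ (inv(inv(d)) ∨ (c ∨ f(h(d, d, d), b, b)))) ∨ d))) ∨ d ∨ b
  Push inv inside:  distribute inv over ∨ and collapse double inv
  Combine occurrences:  d ∨ d ∨ inv(f(f(c ∨ c ∨ c ∨ d, b ∨ b ∨ d ∨ d, b ∨ c) ∨ f(d, c, b) ∨ f(h(c, d, b), b ∨ c ∨ d, inv(d)) ∨ g(c) ∨ g(inv(b) ∨ inv(b)) ∨ g(inv(c)), g(h(f(b ∨ c ∨ c ∨ d, h(d, c, d), g(d)), b ∨ b ∨ b ∨ d ∨ d ∨ d, inv(b) ∨ inv(b) ∨ inv(d))), b ∨ c ∨ d ∨ d ∨ f(h(d, d, d), b, b) ∨ f(inv(c), c ∨ c, d ∨ d))) ∨ b
  Sort:  b ∨ d ∨ d ∨ inv(f(f(c ∨ c ∨ c ∨ d, b ∨ b ∨ d ∨ d, b ∨ c) ∨ f(d, c, b) ∨ f(h(c, d, b), b ∨ c ∨ d, inv(d)) ∨ g(c) ∨ g(inv(b) ∨ inv(b)) ∨ g(inv(c)), g(h(f(b ∨ c ∨ c ∨ d, h(d, c, d), g(d)), b ∨ b ∨ b ∨ d ∨ d ∨ d, inv(b) ∨ inv(b) ∨ inv(d))), b ∨ c ∨ d ∨ d ∨ f(h(d, d, d), b, b) ∨ f(inv(c), c ∨ c, d ∨ d)))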